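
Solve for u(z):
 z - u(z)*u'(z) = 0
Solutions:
 u(z) = -sqrt(C1 + z^2)
 u(z) = sqrt(C1 + z^2)


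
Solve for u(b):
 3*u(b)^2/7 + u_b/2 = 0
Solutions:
 u(b) = 7/(C1 + 6*b)


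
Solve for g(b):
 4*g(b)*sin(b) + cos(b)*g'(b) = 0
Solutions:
 g(b) = C1*cos(b)^4


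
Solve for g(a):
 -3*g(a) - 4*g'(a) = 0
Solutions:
 g(a) = C1*exp(-3*a/4)


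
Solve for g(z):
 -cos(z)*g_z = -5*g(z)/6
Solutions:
 g(z) = C1*(sin(z) + 1)^(5/12)/(sin(z) - 1)^(5/12)


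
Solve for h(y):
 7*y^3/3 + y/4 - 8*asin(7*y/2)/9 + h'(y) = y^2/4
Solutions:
 h(y) = C1 - 7*y^4/12 + y^3/12 - y^2/8 + 8*y*asin(7*y/2)/9 + 8*sqrt(4 - 49*y^2)/63


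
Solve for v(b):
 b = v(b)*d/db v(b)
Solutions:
 v(b) = -sqrt(C1 + b^2)
 v(b) = sqrt(C1 + b^2)


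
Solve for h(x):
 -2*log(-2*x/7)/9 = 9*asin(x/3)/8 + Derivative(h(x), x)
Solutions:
 h(x) = C1 - 2*x*log(-x)/9 - 9*x*asin(x/3)/8 - 2*x*log(2)/9 + 2*x/9 + 2*x*log(7)/9 - 9*sqrt(9 - x^2)/8


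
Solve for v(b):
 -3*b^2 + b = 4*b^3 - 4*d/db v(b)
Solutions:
 v(b) = C1 + b^4/4 + b^3/4 - b^2/8


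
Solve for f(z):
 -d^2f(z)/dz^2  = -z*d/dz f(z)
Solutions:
 f(z) = C1 + C2*erfi(sqrt(2)*z/2)


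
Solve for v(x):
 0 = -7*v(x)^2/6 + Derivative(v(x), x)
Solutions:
 v(x) = -6/(C1 + 7*x)


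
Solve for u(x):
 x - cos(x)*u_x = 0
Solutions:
 u(x) = C1 + Integral(x/cos(x), x)


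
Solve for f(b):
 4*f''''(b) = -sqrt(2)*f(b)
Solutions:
 f(b) = (C1*sin(2^(1/8)*b/2) + C2*cos(2^(1/8)*b/2))*exp(-2^(1/8)*b/2) + (C3*sin(2^(1/8)*b/2) + C4*cos(2^(1/8)*b/2))*exp(2^(1/8)*b/2)


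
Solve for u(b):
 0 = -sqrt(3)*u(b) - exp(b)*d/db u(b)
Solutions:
 u(b) = C1*exp(sqrt(3)*exp(-b))


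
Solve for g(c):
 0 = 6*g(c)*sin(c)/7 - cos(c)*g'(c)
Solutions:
 g(c) = C1/cos(c)^(6/7)


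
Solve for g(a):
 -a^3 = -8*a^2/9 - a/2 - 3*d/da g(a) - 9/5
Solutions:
 g(a) = C1 + a^4/12 - 8*a^3/81 - a^2/12 - 3*a/5


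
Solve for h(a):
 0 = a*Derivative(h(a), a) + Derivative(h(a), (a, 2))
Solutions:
 h(a) = C1 + C2*erf(sqrt(2)*a/2)


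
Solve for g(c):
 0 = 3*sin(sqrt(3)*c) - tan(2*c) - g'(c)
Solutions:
 g(c) = C1 + log(cos(2*c))/2 - sqrt(3)*cos(sqrt(3)*c)


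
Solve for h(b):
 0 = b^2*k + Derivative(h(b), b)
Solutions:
 h(b) = C1 - b^3*k/3


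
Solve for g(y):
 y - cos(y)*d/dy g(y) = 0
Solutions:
 g(y) = C1 + Integral(y/cos(y), y)


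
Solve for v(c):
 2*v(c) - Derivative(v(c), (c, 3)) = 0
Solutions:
 v(c) = C3*exp(2^(1/3)*c) + (C1*sin(2^(1/3)*sqrt(3)*c/2) + C2*cos(2^(1/3)*sqrt(3)*c/2))*exp(-2^(1/3)*c/2)


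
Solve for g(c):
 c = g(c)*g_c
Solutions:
 g(c) = -sqrt(C1 + c^2)
 g(c) = sqrt(C1 + c^2)


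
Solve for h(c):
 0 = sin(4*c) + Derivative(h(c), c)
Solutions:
 h(c) = C1 + cos(4*c)/4


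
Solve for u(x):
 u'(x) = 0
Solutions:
 u(x) = C1


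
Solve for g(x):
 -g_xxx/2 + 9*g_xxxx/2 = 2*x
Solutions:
 g(x) = C1 + C2*x + C3*x^2 + C4*exp(x/9) - x^4/6 - 6*x^3


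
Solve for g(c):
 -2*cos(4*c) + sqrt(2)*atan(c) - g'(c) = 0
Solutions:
 g(c) = C1 + sqrt(2)*(c*atan(c) - log(c^2 + 1)/2) - sin(4*c)/2


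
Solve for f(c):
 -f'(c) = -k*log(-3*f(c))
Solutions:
 Integral(1/(log(-_y) + log(3)), (_y, f(c))) = C1 + c*k


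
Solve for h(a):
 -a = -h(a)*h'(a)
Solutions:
 h(a) = -sqrt(C1 + a^2)
 h(a) = sqrt(C1 + a^2)


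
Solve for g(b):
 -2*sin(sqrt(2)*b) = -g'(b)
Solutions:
 g(b) = C1 - sqrt(2)*cos(sqrt(2)*b)


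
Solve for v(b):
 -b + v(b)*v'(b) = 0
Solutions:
 v(b) = -sqrt(C1 + b^2)
 v(b) = sqrt(C1 + b^2)


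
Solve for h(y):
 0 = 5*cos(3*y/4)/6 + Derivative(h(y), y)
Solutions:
 h(y) = C1 - 10*sin(3*y/4)/9


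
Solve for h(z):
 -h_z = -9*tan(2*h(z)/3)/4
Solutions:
 h(z) = -3*asin(C1*exp(3*z/2))/2 + 3*pi/2
 h(z) = 3*asin(C1*exp(3*z/2))/2


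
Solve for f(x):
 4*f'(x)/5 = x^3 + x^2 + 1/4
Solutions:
 f(x) = C1 + 5*x^4/16 + 5*x^3/12 + 5*x/16


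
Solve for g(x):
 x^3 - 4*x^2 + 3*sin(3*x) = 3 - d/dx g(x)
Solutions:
 g(x) = C1 - x^4/4 + 4*x^3/3 + 3*x + cos(3*x)


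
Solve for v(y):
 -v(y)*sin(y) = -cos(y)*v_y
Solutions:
 v(y) = C1/cos(y)


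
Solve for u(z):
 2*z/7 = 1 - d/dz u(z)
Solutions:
 u(z) = C1 - z^2/7 + z


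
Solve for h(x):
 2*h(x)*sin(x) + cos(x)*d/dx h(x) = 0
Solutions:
 h(x) = C1*cos(x)^2


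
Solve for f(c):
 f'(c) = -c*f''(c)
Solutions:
 f(c) = C1 + C2*log(c)


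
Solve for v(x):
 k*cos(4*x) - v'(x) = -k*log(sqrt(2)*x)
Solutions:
 v(x) = C1 + k*(2*x*log(x) - 2*x + x*log(2) + sin(4*x)/2)/2


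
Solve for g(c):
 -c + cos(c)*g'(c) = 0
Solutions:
 g(c) = C1 + Integral(c/cos(c), c)


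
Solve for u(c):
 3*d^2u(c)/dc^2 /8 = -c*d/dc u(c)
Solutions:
 u(c) = C1 + C2*erf(2*sqrt(3)*c/3)


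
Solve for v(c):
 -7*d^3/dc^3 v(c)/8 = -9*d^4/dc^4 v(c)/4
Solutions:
 v(c) = C1 + C2*c + C3*c^2 + C4*exp(7*c/18)


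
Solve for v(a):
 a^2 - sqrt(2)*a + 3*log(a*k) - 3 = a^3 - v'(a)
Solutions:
 v(a) = C1 + a^4/4 - a^3/3 + sqrt(2)*a^2/2 - 3*a*log(a*k) + 6*a


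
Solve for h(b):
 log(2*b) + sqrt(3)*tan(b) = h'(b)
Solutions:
 h(b) = C1 + b*log(b) - b + b*log(2) - sqrt(3)*log(cos(b))


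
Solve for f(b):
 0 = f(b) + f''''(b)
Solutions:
 f(b) = (C1*sin(sqrt(2)*b/2) + C2*cos(sqrt(2)*b/2))*exp(-sqrt(2)*b/2) + (C3*sin(sqrt(2)*b/2) + C4*cos(sqrt(2)*b/2))*exp(sqrt(2)*b/2)


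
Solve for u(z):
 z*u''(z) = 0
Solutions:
 u(z) = C1 + C2*z


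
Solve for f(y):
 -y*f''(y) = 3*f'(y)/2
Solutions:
 f(y) = C1 + C2/sqrt(y)


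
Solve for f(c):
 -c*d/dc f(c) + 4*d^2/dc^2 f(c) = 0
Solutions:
 f(c) = C1 + C2*erfi(sqrt(2)*c/4)


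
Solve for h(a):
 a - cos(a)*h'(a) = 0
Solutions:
 h(a) = C1 + Integral(a/cos(a), a)


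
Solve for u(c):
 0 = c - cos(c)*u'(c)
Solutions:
 u(c) = C1 + Integral(c/cos(c), c)


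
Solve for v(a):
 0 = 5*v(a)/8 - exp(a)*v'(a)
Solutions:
 v(a) = C1*exp(-5*exp(-a)/8)


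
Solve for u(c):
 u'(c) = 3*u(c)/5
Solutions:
 u(c) = C1*exp(3*c/5)


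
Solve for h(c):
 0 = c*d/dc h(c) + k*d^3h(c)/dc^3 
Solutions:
 h(c) = C1 + Integral(C2*airyai(c*(-1/k)^(1/3)) + C3*airybi(c*(-1/k)^(1/3)), c)


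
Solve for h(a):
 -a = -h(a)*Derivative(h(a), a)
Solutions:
 h(a) = -sqrt(C1 + a^2)
 h(a) = sqrt(C1 + a^2)


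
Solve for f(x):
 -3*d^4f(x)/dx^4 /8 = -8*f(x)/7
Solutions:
 f(x) = C1*exp(-2*sqrt(2)*21^(3/4)*x/21) + C2*exp(2*sqrt(2)*21^(3/4)*x/21) + C3*sin(2*sqrt(2)*21^(3/4)*x/21) + C4*cos(2*sqrt(2)*21^(3/4)*x/21)


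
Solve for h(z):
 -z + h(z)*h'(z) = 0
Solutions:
 h(z) = -sqrt(C1 + z^2)
 h(z) = sqrt(C1 + z^2)


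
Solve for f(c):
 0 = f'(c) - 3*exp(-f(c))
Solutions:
 f(c) = log(C1 + 3*c)


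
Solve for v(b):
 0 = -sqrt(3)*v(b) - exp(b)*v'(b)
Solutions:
 v(b) = C1*exp(sqrt(3)*exp(-b))


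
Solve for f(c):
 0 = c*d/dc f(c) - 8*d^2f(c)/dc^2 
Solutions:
 f(c) = C1 + C2*erfi(c/4)


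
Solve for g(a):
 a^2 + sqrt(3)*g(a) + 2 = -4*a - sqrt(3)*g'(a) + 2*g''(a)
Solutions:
 g(a) = C1*exp(a*(sqrt(3) + sqrt(3 + 8*sqrt(3)))/4) + C2*exp(a*(-sqrt(3 + 8*sqrt(3)) + sqrt(3))/4) - sqrt(3)*a^2/3 - 2*sqrt(3)*a/3 - 4/3


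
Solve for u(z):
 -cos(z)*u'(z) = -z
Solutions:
 u(z) = C1 + Integral(z/cos(z), z)


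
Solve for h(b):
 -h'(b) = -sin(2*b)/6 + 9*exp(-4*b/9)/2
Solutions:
 h(b) = C1 - cos(2*b)/12 + 81*exp(-4*b/9)/8


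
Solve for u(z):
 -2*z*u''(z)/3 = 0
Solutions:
 u(z) = C1 + C2*z


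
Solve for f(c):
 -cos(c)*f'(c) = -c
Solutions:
 f(c) = C1 + Integral(c/cos(c), c)


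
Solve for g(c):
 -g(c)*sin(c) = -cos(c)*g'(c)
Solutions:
 g(c) = C1/cos(c)


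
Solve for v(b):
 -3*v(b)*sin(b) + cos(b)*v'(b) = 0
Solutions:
 v(b) = C1/cos(b)^3


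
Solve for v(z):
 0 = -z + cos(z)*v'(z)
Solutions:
 v(z) = C1 + Integral(z/cos(z), z)


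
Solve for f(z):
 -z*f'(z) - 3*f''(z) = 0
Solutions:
 f(z) = C1 + C2*erf(sqrt(6)*z/6)


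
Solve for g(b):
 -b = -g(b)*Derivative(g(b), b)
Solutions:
 g(b) = -sqrt(C1 + b^2)
 g(b) = sqrt(C1 + b^2)


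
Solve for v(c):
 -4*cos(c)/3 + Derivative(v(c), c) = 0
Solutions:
 v(c) = C1 + 4*sin(c)/3


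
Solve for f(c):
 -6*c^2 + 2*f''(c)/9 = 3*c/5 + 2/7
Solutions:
 f(c) = C1 + C2*c + 9*c^4/4 + 9*c^3/20 + 9*c^2/14


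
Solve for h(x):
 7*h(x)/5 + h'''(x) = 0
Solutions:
 h(x) = C3*exp(-5^(2/3)*7^(1/3)*x/5) + (C1*sin(sqrt(3)*5^(2/3)*7^(1/3)*x/10) + C2*cos(sqrt(3)*5^(2/3)*7^(1/3)*x/10))*exp(5^(2/3)*7^(1/3)*x/10)


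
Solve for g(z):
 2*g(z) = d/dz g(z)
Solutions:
 g(z) = C1*exp(2*z)


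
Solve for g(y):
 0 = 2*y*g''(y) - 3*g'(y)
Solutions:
 g(y) = C1 + C2*y^(5/2)


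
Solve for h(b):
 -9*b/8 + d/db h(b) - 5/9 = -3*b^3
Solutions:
 h(b) = C1 - 3*b^4/4 + 9*b^2/16 + 5*b/9


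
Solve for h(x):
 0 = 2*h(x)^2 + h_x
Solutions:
 h(x) = 1/(C1 + 2*x)


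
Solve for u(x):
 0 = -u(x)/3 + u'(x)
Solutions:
 u(x) = C1*exp(x/3)


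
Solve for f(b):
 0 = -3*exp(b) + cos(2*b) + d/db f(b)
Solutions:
 f(b) = C1 + 3*exp(b) - sin(2*b)/2


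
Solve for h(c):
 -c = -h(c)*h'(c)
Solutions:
 h(c) = -sqrt(C1 + c^2)
 h(c) = sqrt(C1 + c^2)


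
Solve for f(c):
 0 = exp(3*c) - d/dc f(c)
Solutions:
 f(c) = C1 + exp(3*c)/3


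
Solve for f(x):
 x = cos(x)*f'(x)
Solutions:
 f(x) = C1 + Integral(x/cos(x), x)


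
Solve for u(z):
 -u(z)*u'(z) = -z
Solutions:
 u(z) = -sqrt(C1 + z^2)
 u(z) = sqrt(C1 + z^2)


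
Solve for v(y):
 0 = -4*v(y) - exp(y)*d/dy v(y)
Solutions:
 v(y) = C1*exp(4*exp(-y))


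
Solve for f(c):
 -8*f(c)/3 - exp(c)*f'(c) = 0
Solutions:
 f(c) = C1*exp(8*exp(-c)/3)


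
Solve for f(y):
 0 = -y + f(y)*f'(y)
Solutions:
 f(y) = -sqrt(C1 + y^2)
 f(y) = sqrt(C1 + y^2)


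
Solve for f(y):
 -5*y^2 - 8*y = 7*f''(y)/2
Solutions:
 f(y) = C1 + C2*y - 5*y^4/42 - 8*y^3/21


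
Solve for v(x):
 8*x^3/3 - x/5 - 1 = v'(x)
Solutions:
 v(x) = C1 + 2*x^4/3 - x^2/10 - x


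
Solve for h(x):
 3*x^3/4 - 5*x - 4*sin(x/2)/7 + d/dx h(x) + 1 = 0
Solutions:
 h(x) = C1 - 3*x^4/16 + 5*x^2/2 - x - 8*cos(x/2)/7


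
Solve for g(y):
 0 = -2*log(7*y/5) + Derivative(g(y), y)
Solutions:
 g(y) = C1 + 2*y*log(y) - 2*y + y*log(49/25)


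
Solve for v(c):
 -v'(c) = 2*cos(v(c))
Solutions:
 v(c) = pi - asin((C1 + exp(4*c))/(C1 - exp(4*c)))
 v(c) = asin((C1 + exp(4*c))/(C1 - exp(4*c)))


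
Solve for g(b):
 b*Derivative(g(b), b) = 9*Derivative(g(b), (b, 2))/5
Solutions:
 g(b) = C1 + C2*erfi(sqrt(10)*b/6)


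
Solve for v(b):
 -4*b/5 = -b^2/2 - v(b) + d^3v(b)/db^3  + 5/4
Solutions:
 v(b) = C3*exp(b) - b^2/2 + 4*b/5 + (C1*sin(sqrt(3)*b/2) + C2*cos(sqrt(3)*b/2))*exp(-b/2) + 5/4


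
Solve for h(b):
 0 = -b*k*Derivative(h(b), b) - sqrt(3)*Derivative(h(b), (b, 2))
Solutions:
 h(b) = Piecewise((-sqrt(2)*3^(1/4)*sqrt(pi)*C1*erf(sqrt(2)*3^(3/4)*b*sqrt(k)/6)/(2*sqrt(k)) - C2, (k > 0) | (k < 0)), (-C1*b - C2, True))


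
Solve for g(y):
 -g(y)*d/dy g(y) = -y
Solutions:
 g(y) = -sqrt(C1 + y^2)
 g(y) = sqrt(C1 + y^2)


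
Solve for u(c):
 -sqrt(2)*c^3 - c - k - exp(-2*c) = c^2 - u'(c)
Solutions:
 u(c) = C1 + sqrt(2)*c^4/4 + c^3/3 + c^2/2 + c*k - exp(-2*c)/2


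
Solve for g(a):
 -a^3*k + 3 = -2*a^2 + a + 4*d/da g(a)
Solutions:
 g(a) = C1 - a^4*k/16 + a^3/6 - a^2/8 + 3*a/4


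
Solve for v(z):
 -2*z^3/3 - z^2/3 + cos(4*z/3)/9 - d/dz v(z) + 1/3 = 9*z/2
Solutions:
 v(z) = C1 - z^4/6 - z^3/9 - 9*z^2/4 + z/3 + sin(4*z/3)/12


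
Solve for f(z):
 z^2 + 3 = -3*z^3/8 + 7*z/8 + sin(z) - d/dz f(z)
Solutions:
 f(z) = C1 - 3*z^4/32 - z^3/3 + 7*z^2/16 - 3*z - cos(z)


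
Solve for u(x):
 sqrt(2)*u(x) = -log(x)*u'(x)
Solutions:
 u(x) = C1*exp(-sqrt(2)*li(x))


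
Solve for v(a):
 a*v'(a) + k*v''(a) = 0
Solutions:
 v(a) = C1 + C2*sqrt(k)*erf(sqrt(2)*a*sqrt(1/k)/2)


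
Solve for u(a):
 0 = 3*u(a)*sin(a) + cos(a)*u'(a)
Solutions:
 u(a) = C1*cos(a)^3


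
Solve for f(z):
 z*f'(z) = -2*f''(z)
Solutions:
 f(z) = C1 + C2*erf(z/2)


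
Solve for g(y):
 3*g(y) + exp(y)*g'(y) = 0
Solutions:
 g(y) = C1*exp(3*exp(-y))


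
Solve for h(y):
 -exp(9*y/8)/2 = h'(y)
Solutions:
 h(y) = C1 - 4*exp(9*y/8)/9


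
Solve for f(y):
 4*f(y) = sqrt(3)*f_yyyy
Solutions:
 f(y) = C1*exp(-sqrt(2)*3^(7/8)*y/3) + C2*exp(sqrt(2)*3^(7/8)*y/3) + C3*sin(sqrt(2)*3^(7/8)*y/3) + C4*cos(sqrt(2)*3^(7/8)*y/3)


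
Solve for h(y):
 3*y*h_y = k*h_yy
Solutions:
 h(y) = C1 + C2*erf(sqrt(6)*y*sqrt(-1/k)/2)/sqrt(-1/k)


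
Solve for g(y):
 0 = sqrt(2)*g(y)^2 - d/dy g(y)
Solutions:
 g(y) = -1/(C1 + sqrt(2)*y)


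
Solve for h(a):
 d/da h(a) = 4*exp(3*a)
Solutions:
 h(a) = C1 + 4*exp(3*a)/3


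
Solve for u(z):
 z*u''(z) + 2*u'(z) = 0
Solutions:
 u(z) = C1 + C2/z


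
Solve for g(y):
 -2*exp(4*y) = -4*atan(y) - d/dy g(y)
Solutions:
 g(y) = C1 - 4*y*atan(y) + exp(4*y)/2 + 2*log(y^2 + 1)


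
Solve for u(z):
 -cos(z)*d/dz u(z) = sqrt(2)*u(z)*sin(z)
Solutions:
 u(z) = C1*cos(z)^(sqrt(2))


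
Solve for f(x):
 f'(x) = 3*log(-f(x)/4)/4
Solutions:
 -4*Integral(1/(log(-_y) - 2*log(2)), (_y, f(x)))/3 = C1 - x


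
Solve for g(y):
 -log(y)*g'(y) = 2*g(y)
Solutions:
 g(y) = C1*exp(-2*li(y))


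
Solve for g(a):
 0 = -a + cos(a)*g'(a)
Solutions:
 g(a) = C1 + Integral(a/cos(a), a)


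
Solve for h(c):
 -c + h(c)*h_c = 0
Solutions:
 h(c) = -sqrt(C1 + c^2)
 h(c) = sqrt(C1 + c^2)


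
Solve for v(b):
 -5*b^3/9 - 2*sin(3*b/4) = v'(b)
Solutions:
 v(b) = C1 - 5*b^4/36 + 8*cos(3*b/4)/3


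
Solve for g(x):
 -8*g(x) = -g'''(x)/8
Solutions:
 g(x) = C3*exp(4*x) + (C1*sin(2*sqrt(3)*x) + C2*cos(2*sqrt(3)*x))*exp(-2*x)


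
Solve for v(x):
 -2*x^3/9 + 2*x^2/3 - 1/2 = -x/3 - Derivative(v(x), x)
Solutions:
 v(x) = C1 + x^4/18 - 2*x^3/9 - x^2/6 + x/2


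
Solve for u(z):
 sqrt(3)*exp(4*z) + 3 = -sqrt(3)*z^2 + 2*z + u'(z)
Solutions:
 u(z) = C1 + sqrt(3)*z^3/3 - z^2 + 3*z + sqrt(3)*exp(4*z)/4


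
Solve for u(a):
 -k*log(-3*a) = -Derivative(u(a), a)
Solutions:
 u(a) = C1 + a*k*log(-a) + a*k*(-1 + log(3))


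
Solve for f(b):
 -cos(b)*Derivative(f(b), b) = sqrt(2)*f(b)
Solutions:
 f(b) = C1*(sin(b) - 1)^(sqrt(2)/2)/(sin(b) + 1)^(sqrt(2)/2)


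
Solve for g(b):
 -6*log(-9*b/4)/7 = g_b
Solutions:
 g(b) = C1 - 6*b*log(-b)/7 + 6*b*(-2*log(3) + 1 + 2*log(2))/7


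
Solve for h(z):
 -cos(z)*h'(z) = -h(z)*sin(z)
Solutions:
 h(z) = C1/cos(z)


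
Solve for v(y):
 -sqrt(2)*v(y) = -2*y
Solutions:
 v(y) = sqrt(2)*y


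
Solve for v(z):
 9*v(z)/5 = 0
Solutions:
 v(z) = 0


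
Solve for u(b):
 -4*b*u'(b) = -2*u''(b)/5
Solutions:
 u(b) = C1 + C2*erfi(sqrt(5)*b)


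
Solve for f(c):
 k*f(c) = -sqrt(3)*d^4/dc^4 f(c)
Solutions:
 f(c) = C1*exp(-3^(7/8)*c*(-k)^(1/4)/3) + C2*exp(3^(7/8)*c*(-k)^(1/4)/3) + C3*exp(-3^(7/8)*I*c*(-k)^(1/4)/3) + C4*exp(3^(7/8)*I*c*(-k)^(1/4)/3)


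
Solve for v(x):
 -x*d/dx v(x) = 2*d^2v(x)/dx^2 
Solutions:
 v(x) = C1 + C2*erf(x/2)


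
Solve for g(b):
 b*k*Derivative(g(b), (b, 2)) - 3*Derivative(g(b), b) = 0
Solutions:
 g(b) = C1 + b^(((re(k) + 3)*re(k) + im(k)^2)/(re(k)^2 + im(k)^2))*(C2*sin(3*log(b)*Abs(im(k))/(re(k)^2 + im(k)^2)) + C3*cos(3*log(b)*im(k)/(re(k)^2 + im(k)^2)))


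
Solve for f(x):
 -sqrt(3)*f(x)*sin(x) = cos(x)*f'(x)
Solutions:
 f(x) = C1*cos(x)^(sqrt(3))


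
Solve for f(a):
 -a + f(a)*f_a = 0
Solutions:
 f(a) = -sqrt(C1 + a^2)
 f(a) = sqrt(C1 + a^2)


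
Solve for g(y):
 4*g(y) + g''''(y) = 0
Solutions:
 g(y) = (C1*sin(y) + C2*cos(y))*exp(-y) + (C3*sin(y) + C4*cos(y))*exp(y)


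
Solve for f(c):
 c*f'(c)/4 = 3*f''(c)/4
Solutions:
 f(c) = C1 + C2*erfi(sqrt(6)*c/6)


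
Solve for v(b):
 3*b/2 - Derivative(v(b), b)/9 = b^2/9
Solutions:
 v(b) = C1 - b^3/3 + 27*b^2/4


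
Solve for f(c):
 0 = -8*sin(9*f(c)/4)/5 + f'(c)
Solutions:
 -8*c/5 + 2*log(cos(9*f(c)/4) - 1)/9 - 2*log(cos(9*f(c)/4) + 1)/9 = C1


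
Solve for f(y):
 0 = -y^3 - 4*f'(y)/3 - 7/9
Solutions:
 f(y) = C1 - 3*y^4/16 - 7*y/12


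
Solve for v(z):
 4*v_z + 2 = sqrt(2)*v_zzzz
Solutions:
 v(z) = C1 + C4*exp(sqrt(2)*z) - z/2 + (C2*sin(sqrt(6)*z/2) + C3*cos(sqrt(6)*z/2))*exp(-sqrt(2)*z/2)


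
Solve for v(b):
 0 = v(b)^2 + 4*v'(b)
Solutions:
 v(b) = 4/(C1 + b)


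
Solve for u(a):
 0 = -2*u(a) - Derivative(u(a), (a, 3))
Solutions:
 u(a) = C3*exp(-2^(1/3)*a) + (C1*sin(2^(1/3)*sqrt(3)*a/2) + C2*cos(2^(1/3)*sqrt(3)*a/2))*exp(2^(1/3)*a/2)


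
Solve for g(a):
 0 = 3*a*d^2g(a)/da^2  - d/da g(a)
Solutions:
 g(a) = C1 + C2*a^(4/3)


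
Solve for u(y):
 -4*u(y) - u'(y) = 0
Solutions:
 u(y) = C1*exp(-4*y)


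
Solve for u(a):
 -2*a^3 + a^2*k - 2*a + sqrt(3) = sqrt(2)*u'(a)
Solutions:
 u(a) = C1 - sqrt(2)*a^4/4 + sqrt(2)*a^3*k/6 - sqrt(2)*a^2/2 + sqrt(6)*a/2


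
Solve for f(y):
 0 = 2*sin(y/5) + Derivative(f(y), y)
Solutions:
 f(y) = C1 + 10*cos(y/5)


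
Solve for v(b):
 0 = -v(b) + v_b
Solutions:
 v(b) = C1*exp(b)


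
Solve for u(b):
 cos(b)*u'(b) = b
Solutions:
 u(b) = C1 + Integral(b/cos(b), b)


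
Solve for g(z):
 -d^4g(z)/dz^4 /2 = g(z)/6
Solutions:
 g(z) = (C1*sin(sqrt(2)*3^(3/4)*z/6) + C2*cos(sqrt(2)*3^(3/4)*z/6))*exp(-sqrt(2)*3^(3/4)*z/6) + (C3*sin(sqrt(2)*3^(3/4)*z/6) + C4*cos(sqrt(2)*3^(3/4)*z/6))*exp(sqrt(2)*3^(3/4)*z/6)


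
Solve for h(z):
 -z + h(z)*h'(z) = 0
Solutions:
 h(z) = -sqrt(C1 + z^2)
 h(z) = sqrt(C1 + z^2)


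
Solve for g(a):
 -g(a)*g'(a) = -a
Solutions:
 g(a) = -sqrt(C1 + a^2)
 g(a) = sqrt(C1 + a^2)


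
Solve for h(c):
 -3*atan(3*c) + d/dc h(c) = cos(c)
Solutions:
 h(c) = C1 + 3*c*atan(3*c) - log(9*c^2 + 1)/2 + sin(c)


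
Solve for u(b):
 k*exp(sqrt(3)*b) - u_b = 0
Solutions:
 u(b) = C1 + sqrt(3)*k*exp(sqrt(3)*b)/3


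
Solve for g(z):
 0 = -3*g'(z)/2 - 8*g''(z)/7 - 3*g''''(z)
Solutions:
 g(z) = C1 + C2*exp(-14^(1/3)*z*(-(1323 + sqrt(1807673))^(1/3) + 16*14^(1/3)/(1323 + sqrt(1807673))^(1/3))/84)*sin(14^(1/3)*sqrt(3)*z*(16*14^(1/3)/(1323 + sqrt(1807673))^(1/3) + (1323 + sqrt(1807673))^(1/3))/84) + C3*exp(-14^(1/3)*z*(-(1323 + sqrt(1807673))^(1/3) + 16*14^(1/3)/(1323 + sqrt(1807673))^(1/3))/84)*cos(14^(1/3)*sqrt(3)*z*(16*14^(1/3)/(1323 + sqrt(1807673))^(1/3) + (1323 + sqrt(1807673))^(1/3))/84) + C4*exp(14^(1/3)*z*(-(1323 + sqrt(1807673))^(1/3) + 16*14^(1/3)/(1323 + sqrt(1807673))^(1/3))/42)


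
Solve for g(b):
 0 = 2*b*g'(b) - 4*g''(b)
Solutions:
 g(b) = C1 + C2*erfi(b/2)


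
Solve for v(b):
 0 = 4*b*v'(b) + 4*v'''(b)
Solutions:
 v(b) = C1 + Integral(C2*airyai(-b) + C3*airybi(-b), b)


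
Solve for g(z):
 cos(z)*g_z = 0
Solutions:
 g(z) = C1


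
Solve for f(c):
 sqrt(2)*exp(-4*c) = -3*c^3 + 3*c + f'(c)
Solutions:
 f(c) = C1 + 3*c^4/4 - 3*c^2/2 - sqrt(2)*exp(-4*c)/4


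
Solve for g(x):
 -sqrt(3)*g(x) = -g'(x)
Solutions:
 g(x) = C1*exp(sqrt(3)*x)


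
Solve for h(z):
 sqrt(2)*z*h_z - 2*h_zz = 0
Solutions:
 h(z) = C1 + C2*erfi(2^(1/4)*z/2)


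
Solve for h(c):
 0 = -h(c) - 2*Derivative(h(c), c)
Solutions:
 h(c) = C1*exp(-c/2)


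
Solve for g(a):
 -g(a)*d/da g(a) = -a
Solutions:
 g(a) = -sqrt(C1 + a^2)
 g(a) = sqrt(C1 + a^2)


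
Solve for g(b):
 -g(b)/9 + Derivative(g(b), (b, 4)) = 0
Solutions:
 g(b) = C1*exp(-sqrt(3)*b/3) + C2*exp(sqrt(3)*b/3) + C3*sin(sqrt(3)*b/3) + C4*cos(sqrt(3)*b/3)


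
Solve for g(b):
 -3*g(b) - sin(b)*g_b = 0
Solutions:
 g(b) = C1*(cos(b) + 1)^(3/2)/(cos(b) - 1)^(3/2)


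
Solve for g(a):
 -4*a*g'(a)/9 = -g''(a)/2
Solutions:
 g(a) = C1 + C2*erfi(2*a/3)


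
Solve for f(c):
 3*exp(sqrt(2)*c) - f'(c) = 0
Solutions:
 f(c) = C1 + 3*sqrt(2)*exp(sqrt(2)*c)/2


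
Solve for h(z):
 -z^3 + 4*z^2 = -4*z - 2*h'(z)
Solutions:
 h(z) = C1 + z^4/8 - 2*z^3/3 - z^2


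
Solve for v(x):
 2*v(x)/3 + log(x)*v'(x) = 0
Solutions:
 v(x) = C1*exp(-2*li(x)/3)


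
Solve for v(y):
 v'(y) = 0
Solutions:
 v(y) = C1


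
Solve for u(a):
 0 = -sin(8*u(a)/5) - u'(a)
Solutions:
 a + 5*log(cos(8*u(a)/5) - 1)/16 - 5*log(cos(8*u(a)/5) + 1)/16 = C1


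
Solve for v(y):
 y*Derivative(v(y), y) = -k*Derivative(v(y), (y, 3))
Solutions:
 v(y) = C1 + Integral(C2*airyai(y*(-1/k)^(1/3)) + C3*airybi(y*(-1/k)^(1/3)), y)


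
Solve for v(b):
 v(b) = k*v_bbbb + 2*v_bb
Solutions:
 v(b) = C1*exp(-b*sqrt((-sqrt(k + 1) - 1)/k)) + C2*exp(b*sqrt((-sqrt(k + 1) - 1)/k)) + C3*exp(-b*sqrt((sqrt(k + 1) - 1)/k)) + C4*exp(b*sqrt((sqrt(k + 1) - 1)/k))


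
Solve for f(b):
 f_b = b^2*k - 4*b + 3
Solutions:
 f(b) = C1 + b^3*k/3 - 2*b^2 + 3*b


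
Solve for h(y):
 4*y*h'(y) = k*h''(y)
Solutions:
 h(y) = C1 + C2*erf(sqrt(2)*y*sqrt(-1/k))/sqrt(-1/k)


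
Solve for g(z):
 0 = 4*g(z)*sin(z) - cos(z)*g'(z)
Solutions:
 g(z) = C1/cos(z)^4


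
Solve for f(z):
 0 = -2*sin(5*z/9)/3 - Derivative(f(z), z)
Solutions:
 f(z) = C1 + 6*cos(5*z/9)/5


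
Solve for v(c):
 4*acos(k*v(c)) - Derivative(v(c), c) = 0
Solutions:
 Integral(1/acos(_y*k), (_y, v(c))) = C1 + 4*c


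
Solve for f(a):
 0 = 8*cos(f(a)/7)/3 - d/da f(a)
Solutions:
 -8*a/3 - 7*log(sin(f(a)/7) - 1)/2 + 7*log(sin(f(a)/7) + 1)/2 = C1


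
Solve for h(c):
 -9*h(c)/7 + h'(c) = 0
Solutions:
 h(c) = C1*exp(9*c/7)


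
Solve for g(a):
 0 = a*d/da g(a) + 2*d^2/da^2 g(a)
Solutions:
 g(a) = C1 + C2*erf(a/2)


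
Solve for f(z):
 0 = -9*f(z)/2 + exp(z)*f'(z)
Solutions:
 f(z) = C1*exp(-9*exp(-z)/2)


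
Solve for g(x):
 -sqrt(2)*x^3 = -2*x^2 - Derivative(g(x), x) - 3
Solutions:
 g(x) = C1 + sqrt(2)*x^4/4 - 2*x^3/3 - 3*x


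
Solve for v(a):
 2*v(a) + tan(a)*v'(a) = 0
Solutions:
 v(a) = C1/sin(a)^2


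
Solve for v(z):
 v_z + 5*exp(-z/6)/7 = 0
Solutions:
 v(z) = C1 + 30*exp(-z/6)/7


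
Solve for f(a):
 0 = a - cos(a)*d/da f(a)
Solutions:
 f(a) = C1 + Integral(a/cos(a), a)


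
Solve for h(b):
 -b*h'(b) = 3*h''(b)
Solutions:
 h(b) = C1 + C2*erf(sqrt(6)*b/6)


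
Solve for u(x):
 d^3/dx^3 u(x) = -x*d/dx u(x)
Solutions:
 u(x) = C1 + Integral(C2*airyai(-x) + C3*airybi(-x), x)


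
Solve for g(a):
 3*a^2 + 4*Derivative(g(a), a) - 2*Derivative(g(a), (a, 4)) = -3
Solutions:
 g(a) = C1 + C4*exp(2^(1/3)*a) - a^3/4 - 3*a/4 + (C2*sin(2^(1/3)*sqrt(3)*a/2) + C3*cos(2^(1/3)*sqrt(3)*a/2))*exp(-2^(1/3)*a/2)


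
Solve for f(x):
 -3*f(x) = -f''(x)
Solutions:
 f(x) = C1*exp(-sqrt(3)*x) + C2*exp(sqrt(3)*x)


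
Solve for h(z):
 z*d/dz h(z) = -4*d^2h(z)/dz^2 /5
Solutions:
 h(z) = C1 + C2*erf(sqrt(10)*z/4)


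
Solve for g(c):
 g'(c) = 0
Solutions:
 g(c) = C1


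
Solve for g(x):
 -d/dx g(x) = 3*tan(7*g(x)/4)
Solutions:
 g(x) = -4*asin(C1*exp(-21*x/4))/7 + 4*pi/7
 g(x) = 4*asin(C1*exp(-21*x/4))/7


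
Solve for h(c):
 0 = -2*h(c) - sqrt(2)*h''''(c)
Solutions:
 h(c) = (C1*sin(2^(5/8)*c/2) + C2*cos(2^(5/8)*c/2))*exp(-2^(5/8)*c/2) + (C3*sin(2^(5/8)*c/2) + C4*cos(2^(5/8)*c/2))*exp(2^(5/8)*c/2)


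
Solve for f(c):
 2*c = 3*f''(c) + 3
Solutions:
 f(c) = C1 + C2*c + c^3/9 - c^2/2


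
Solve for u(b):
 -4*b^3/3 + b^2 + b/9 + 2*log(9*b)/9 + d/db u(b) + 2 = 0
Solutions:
 u(b) = C1 + b^4/3 - b^3/3 - b^2/18 - 2*b*log(b)/9 - 16*b/9 - 4*b*log(3)/9


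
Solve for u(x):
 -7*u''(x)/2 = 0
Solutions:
 u(x) = C1 + C2*x


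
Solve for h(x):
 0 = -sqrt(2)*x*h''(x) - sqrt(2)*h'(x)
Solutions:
 h(x) = C1 + C2*log(x)


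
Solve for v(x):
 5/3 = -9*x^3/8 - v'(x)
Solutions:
 v(x) = C1 - 9*x^4/32 - 5*x/3


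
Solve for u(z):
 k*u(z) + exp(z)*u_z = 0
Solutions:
 u(z) = C1*exp(k*exp(-z))


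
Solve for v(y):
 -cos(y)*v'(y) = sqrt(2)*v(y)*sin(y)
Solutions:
 v(y) = C1*cos(y)^(sqrt(2))


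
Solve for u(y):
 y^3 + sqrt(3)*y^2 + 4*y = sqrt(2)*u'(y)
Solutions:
 u(y) = C1 + sqrt(2)*y^4/8 + sqrt(6)*y^3/6 + sqrt(2)*y^2


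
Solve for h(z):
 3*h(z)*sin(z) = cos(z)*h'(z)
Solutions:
 h(z) = C1/cos(z)^3


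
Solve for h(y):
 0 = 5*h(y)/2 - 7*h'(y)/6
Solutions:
 h(y) = C1*exp(15*y/7)


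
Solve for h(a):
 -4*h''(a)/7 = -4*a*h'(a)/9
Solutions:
 h(a) = C1 + C2*erfi(sqrt(14)*a/6)


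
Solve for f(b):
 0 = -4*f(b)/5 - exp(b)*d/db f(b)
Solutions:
 f(b) = C1*exp(4*exp(-b)/5)


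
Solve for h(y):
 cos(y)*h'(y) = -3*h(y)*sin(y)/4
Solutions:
 h(y) = C1*cos(y)^(3/4)


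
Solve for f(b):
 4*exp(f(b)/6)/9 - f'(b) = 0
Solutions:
 f(b) = 6*log(-1/(C1 + 4*b)) + 6*log(54)


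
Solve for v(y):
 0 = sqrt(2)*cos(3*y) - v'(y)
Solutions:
 v(y) = C1 + sqrt(2)*sin(3*y)/3


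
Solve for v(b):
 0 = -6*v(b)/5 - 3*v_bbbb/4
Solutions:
 v(b) = (C1*sin(2^(1/4)*5^(3/4)*b/5) + C2*cos(2^(1/4)*5^(3/4)*b/5))*exp(-2^(1/4)*5^(3/4)*b/5) + (C3*sin(2^(1/4)*5^(3/4)*b/5) + C4*cos(2^(1/4)*5^(3/4)*b/5))*exp(2^(1/4)*5^(3/4)*b/5)


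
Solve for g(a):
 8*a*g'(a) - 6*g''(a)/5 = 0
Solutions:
 g(a) = C1 + C2*erfi(sqrt(30)*a/3)


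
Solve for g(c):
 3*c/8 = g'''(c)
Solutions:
 g(c) = C1 + C2*c + C3*c^2 + c^4/64


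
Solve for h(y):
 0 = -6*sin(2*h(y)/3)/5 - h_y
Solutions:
 6*y/5 + 3*log(cos(2*h(y)/3) - 1)/4 - 3*log(cos(2*h(y)/3) + 1)/4 = C1


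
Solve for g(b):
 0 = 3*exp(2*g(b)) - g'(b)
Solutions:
 g(b) = log(-sqrt(-1/(C1 + 3*b))) - log(2)/2
 g(b) = log(-1/(C1 + 3*b))/2 - log(2)/2


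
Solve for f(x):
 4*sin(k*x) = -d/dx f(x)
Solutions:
 f(x) = C1 + 4*cos(k*x)/k


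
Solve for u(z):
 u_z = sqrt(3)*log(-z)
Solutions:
 u(z) = C1 + sqrt(3)*z*log(-z) - sqrt(3)*z


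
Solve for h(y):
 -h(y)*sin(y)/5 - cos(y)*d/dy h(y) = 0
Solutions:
 h(y) = C1*cos(y)^(1/5)


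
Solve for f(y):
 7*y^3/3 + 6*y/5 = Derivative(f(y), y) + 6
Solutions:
 f(y) = C1 + 7*y^4/12 + 3*y^2/5 - 6*y


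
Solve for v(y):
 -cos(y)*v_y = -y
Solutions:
 v(y) = C1 + Integral(y/cos(y), y)


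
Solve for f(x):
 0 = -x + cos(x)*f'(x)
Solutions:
 f(x) = C1 + Integral(x/cos(x), x)


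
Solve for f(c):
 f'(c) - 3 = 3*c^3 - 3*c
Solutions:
 f(c) = C1 + 3*c^4/4 - 3*c^2/2 + 3*c


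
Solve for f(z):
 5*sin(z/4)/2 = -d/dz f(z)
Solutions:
 f(z) = C1 + 10*cos(z/4)


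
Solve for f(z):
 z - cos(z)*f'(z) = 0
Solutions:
 f(z) = C1 + Integral(z/cos(z), z)


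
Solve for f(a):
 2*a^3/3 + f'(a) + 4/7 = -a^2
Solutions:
 f(a) = C1 - a^4/6 - a^3/3 - 4*a/7


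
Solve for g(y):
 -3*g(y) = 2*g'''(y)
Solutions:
 g(y) = C3*exp(-2^(2/3)*3^(1/3)*y/2) + (C1*sin(2^(2/3)*3^(5/6)*y/4) + C2*cos(2^(2/3)*3^(5/6)*y/4))*exp(2^(2/3)*3^(1/3)*y/4)


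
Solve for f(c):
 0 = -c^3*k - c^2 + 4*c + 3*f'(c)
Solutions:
 f(c) = C1 + c^4*k/12 + c^3/9 - 2*c^2/3


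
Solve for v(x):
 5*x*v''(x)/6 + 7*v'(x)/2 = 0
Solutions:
 v(x) = C1 + C2/x^(16/5)


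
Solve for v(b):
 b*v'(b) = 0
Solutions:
 v(b) = C1


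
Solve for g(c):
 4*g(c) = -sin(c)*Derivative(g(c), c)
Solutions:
 g(c) = C1*(cos(c)^2 + 2*cos(c) + 1)/(cos(c)^2 - 2*cos(c) + 1)


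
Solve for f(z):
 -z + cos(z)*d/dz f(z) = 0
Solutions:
 f(z) = C1 + Integral(z/cos(z), z)


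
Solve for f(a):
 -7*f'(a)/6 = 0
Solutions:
 f(a) = C1


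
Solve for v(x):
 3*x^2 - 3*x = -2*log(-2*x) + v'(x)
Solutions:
 v(x) = C1 + x^3 - 3*x^2/2 + 2*x*log(-x) + 2*x*(-1 + log(2))


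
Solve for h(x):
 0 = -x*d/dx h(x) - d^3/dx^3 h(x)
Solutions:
 h(x) = C1 + Integral(C2*airyai(-x) + C3*airybi(-x), x)


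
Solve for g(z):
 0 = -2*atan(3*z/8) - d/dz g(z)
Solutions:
 g(z) = C1 - 2*z*atan(3*z/8) + 8*log(9*z^2 + 64)/3


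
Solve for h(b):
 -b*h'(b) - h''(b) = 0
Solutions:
 h(b) = C1 + C2*erf(sqrt(2)*b/2)


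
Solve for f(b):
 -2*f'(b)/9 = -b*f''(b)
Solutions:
 f(b) = C1 + C2*b^(11/9)


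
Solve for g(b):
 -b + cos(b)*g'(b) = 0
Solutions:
 g(b) = C1 + Integral(b/cos(b), b)


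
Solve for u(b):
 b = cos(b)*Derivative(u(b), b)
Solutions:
 u(b) = C1 + Integral(b/cos(b), b)


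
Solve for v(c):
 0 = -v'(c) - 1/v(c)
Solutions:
 v(c) = -sqrt(C1 - 2*c)
 v(c) = sqrt(C1 - 2*c)


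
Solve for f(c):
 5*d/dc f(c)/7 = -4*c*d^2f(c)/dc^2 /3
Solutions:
 f(c) = C1 + C2*c^(13/28)


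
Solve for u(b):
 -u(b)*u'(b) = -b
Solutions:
 u(b) = -sqrt(C1 + b^2)
 u(b) = sqrt(C1 + b^2)


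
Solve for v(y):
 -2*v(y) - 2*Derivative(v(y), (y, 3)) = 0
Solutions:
 v(y) = C3*exp(-y) + (C1*sin(sqrt(3)*y/2) + C2*cos(sqrt(3)*y/2))*exp(y/2)


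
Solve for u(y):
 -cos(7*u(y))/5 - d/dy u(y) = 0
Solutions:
 y/5 - log(sin(7*u(y)) - 1)/14 + log(sin(7*u(y)) + 1)/14 = C1


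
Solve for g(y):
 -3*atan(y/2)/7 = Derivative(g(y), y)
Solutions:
 g(y) = C1 - 3*y*atan(y/2)/7 + 3*log(y^2 + 4)/7


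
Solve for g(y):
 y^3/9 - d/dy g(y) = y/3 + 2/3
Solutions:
 g(y) = C1 + y^4/36 - y^2/6 - 2*y/3


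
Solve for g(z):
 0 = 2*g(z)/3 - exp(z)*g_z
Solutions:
 g(z) = C1*exp(-2*exp(-z)/3)


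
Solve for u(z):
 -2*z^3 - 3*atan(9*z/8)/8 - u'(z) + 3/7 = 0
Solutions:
 u(z) = C1 - z^4/2 - 3*z*atan(9*z/8)/8 + 3*z/7 + log(81*z^2 + 64)/6


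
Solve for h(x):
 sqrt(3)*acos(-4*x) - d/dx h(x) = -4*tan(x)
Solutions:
 h(x) = C1 + sqrt(3)*(x*acos(-4*x) + sqrt(1 - 16*x^2)/4) - 4*log(cos(x))


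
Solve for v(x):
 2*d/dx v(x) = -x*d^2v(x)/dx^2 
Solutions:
 v(x) = C1 + C2/x


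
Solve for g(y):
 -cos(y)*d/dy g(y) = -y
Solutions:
 g(y) = C1 + Integral(y/cos(y), y)


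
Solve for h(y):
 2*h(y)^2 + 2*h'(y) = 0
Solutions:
 h(y) = 1/(C1 + y)


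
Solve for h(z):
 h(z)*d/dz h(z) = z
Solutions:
 h(z) = -sqrt(C1 + z^2)
 h(z) = sqrt(C1 + z^2)


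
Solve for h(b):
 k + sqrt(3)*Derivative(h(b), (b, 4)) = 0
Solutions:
 h(b) = C1 + C2*b + C3*b^2 + C4*b^3 - sqrt(3)*b^4*k/72


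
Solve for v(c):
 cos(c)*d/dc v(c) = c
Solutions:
 v(c) = C1 + Integral(c/cos(c), c)


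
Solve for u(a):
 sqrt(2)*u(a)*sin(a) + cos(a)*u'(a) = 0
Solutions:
 u(a) = C1*cos(a)^(sqrt(2))


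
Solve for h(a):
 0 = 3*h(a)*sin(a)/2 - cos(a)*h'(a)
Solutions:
 h(a) = C1/cos(a)^(3/2)


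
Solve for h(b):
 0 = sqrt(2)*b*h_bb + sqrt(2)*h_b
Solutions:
 h(b) = C1 + C2*log(b)


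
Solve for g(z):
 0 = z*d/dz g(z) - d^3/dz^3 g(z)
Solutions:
 g(z) = C1 + Integral(C2*airyai(z) + C3*airybi(z), z)


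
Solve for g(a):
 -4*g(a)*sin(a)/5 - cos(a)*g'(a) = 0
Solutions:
 g(a) = C1*cos(a)^(4/5)


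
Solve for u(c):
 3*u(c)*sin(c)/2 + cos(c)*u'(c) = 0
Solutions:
 u(c) = C1*cos(c)^(3/2)


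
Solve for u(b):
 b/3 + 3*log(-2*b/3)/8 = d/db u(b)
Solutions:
 u(b) = C1 + b^2/6 + 3*b*log(-b)/8 + 3*b*(-log(3) - 1 + log(2))/8


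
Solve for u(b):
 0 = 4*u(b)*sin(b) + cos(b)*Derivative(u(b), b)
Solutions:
 u(b) = C1*cos(b)^4


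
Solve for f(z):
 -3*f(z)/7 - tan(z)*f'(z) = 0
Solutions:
 f(z) = C1/sin(z)^(3/7)


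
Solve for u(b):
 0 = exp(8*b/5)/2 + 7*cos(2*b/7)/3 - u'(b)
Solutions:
 u(b) = C1 + 5*exp(8*b/5)/16 + 49*sin(2*b/7)/6


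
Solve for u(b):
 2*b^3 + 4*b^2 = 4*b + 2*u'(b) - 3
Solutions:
 u(b) = C1 + b^4/4 + 2*b^3/3 - b^2 + 3*b/2


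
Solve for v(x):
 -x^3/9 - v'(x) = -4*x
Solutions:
 v(x) = C1 - x^4/36 + 2*x^2


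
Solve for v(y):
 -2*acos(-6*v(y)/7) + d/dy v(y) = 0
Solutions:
 Integral(1/acos(-6*_y/7), (_y, v(y))) = C1 + 2*y


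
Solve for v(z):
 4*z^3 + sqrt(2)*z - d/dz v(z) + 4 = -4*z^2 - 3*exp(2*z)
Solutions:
 v(z) = C1 + z^4 + 4*z^3/3 + sqrt(2)*z^2/2 + 4*z + 3*exp(2*z)/2


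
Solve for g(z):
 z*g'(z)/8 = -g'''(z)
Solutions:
 g(z) = C1 + Integral(C2*airyai(-z/2) + C3*airybi(-z/2), z)


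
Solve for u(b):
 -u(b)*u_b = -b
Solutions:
 u(b) = -sqrt(C1 + b^2)
 u(b) = sqrt(C1 + b^2)


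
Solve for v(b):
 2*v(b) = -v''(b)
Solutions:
 v(b) = C1*sin(sqrt(2)*b) + C2*cos(sqrt(2)*b)


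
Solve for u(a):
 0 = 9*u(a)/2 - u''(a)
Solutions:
 u(a) = C1*exp(-3*sqrt(2)*a/2) + C2*exp(3*sqrt(2)*a/2)


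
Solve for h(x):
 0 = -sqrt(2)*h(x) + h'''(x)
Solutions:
 h(x) = C3*exp(2^(1/6)*x) + (C1*sin(2^(1/6)*sqrt(3)*x/2) + C2*cos(2^(1/6)*sqrt(3)*x/2))*exp(-2^(1/6)*x/2)


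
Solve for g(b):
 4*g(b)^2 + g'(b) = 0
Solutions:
 g(b) = 1/(C1 + 4*b)


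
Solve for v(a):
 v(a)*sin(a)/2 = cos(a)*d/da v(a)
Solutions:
 v(a) = C1/sqrt(cos(a))


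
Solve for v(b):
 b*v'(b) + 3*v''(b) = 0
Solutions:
 v(b) = C1 + C2*erf(sqrt(6)*b/6)


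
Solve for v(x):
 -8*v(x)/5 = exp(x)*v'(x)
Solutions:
 v(x) = C1*exp(8*exp(-x)/5)


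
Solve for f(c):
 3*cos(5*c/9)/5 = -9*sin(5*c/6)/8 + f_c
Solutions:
 f(c) = C1 + 27*sin(5*c/9)/25 - 27*cos(5*c/6)/20


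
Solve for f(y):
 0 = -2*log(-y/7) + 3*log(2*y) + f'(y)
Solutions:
 f(y) = C1 - y*log(y) + y*(-log(392) + 1 + 2*I*pi)


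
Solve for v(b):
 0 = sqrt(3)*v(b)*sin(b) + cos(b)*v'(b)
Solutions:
 v(b) = C1*cos(b)^(sqrt(3))


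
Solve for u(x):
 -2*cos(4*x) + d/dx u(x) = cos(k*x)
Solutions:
 u(x) = C1 + sin(4*x)/2 + sin(k*x)/k


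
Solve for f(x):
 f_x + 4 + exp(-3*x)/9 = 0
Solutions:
 f(x) = C1 - 4*x + exp(-3*x)/27


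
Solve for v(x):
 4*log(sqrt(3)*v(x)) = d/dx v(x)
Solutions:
 -Integral(1/(2*log(_y) + log(3)), (_y, v(x)))/2 = C1 - x


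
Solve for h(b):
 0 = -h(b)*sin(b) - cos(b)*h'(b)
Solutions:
 h(b) = C1*cos(b)


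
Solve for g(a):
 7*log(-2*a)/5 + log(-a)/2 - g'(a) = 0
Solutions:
 g(a) = C1 + 19*a*log(-a)/10 + a*(-19 + 14*log(2))/10


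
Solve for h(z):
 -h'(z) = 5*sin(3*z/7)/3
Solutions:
 h(z) = C1 + 35*cos(3*z/7)/9


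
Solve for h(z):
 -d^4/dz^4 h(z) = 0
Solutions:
 h(z) = C1 + C2*z + C3*z^2 + C4*z^3


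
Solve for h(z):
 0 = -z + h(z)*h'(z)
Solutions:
 h(z) = -sqrt(C1 + z^2)
 h(z) = sqrt(C1 + z^2)


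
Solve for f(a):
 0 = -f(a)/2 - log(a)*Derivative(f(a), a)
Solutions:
 f(a) = C1*exp(-li(a)/2)


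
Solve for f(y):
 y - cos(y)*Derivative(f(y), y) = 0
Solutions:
 f(y) = C1 + Integral(y/cos(y), y)


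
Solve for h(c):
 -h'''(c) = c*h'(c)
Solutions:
 h(c) = C1 + Integral(C2*airyai(-c) + C3*airybi(-c), c)


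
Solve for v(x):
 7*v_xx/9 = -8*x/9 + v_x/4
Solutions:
 v(x) = C1 + C2*exp(9*x/28) + 16*x^2/9 + 896*x/81


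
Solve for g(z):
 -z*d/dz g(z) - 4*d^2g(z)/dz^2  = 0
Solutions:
 g(z) = C1 + C2*erf(sqrt(2)*z/4)


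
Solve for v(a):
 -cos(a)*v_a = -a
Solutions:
 v(a) = C1 + Integral(a/cos(a), a)


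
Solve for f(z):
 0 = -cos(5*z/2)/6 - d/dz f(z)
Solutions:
 f(z) = C1 - sin(5*z/2)/15


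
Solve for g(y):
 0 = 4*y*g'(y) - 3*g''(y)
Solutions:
 g(y) = C1 + C2*erfi(sqrt(6)*y/3)


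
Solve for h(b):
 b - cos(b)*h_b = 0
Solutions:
 h(b) = C1 + Integral(b/cos(b), b)


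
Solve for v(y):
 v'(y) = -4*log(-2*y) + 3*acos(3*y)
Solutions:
 v(y) = C1 - 4*y*log(-y) + 3*y*acos(3*y) - 4*y*log(2) + 4*y - sqrt(1 - 9*y^2)


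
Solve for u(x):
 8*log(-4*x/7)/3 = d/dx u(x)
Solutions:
 u(x) = C1 + 8*x*log(-x)/3 + 8*x*(-log(7) - 1 + 2*log(2))/3


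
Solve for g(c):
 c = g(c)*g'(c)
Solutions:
 g(c) = -sqrt(C1 + c^2)
 g(c) = sqrt(C1 + c^2)


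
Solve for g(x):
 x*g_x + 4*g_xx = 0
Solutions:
 g(x) = C1 + C2*erf(sqrt(2)*x/4)


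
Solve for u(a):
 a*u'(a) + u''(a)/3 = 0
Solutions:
 u(a) = C1 + C2*erf(sqrt(6)*a/2)


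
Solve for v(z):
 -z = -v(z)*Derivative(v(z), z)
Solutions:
 v(z) = -sqrt(C1 + z^2)
 v(z) = sqrt(C1 + z^2)


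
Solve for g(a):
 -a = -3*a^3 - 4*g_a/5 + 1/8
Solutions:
 g(a) = C1 - 15*a^4/16 + 5*a^2/8 + 5*a/32


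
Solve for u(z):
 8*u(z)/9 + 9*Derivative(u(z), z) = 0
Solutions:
 u(z) = C1*exp(-8*z/81)


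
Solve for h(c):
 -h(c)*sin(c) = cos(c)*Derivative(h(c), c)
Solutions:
 h(c) = C1*cos(c)


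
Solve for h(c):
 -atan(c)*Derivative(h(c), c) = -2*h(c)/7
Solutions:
 h(c) = C1*exp(2*Integral(1/atan(c), c)/7)


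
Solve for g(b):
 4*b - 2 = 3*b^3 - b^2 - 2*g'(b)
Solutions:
 g(b) = C1 + 3*b^4/8 - b^3/6 - b^2 + b


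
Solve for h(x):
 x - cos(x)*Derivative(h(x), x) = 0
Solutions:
 h(x) = C1 + Integral(x/cos(x), x)


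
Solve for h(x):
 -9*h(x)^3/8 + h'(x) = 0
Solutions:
 h(x) = -2*sqrt(-1/(C1 + 9*x))
 h(x) = 2*sqrt(-1/(C1 + 9*x))


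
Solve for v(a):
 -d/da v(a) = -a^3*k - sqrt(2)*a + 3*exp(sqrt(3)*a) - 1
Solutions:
 v(a) = C1 + a^4*k/4 + sqrt(2)*a^2/2 + a - sqrt(3)*exp(sqrt(3)*a)


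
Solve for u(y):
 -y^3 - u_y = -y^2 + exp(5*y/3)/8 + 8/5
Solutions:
 u(y) = C1 - y^4/4 + y^3/3 - 8*y/5 - 3*exp(5*y/3)/40


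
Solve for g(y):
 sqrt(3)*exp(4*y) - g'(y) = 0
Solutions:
 g(y) = C1 + sqrt(3)*exp(4*y)/4


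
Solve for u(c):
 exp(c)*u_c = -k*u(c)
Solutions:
 u(c) = C1*exp(k*exp(-c))


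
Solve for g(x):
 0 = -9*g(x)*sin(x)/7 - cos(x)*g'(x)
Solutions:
 g(x) = C1*cos(x)^(9/7)


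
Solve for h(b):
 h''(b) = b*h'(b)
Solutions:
 h(b) = C1 + C2*erfi(sqrt(2)*b/2)


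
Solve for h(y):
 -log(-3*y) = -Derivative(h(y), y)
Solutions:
 h(y) = C1 + y*log(-y) + y*(-1 + log(3))


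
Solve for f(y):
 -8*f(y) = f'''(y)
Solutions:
 f(y) = C3*exp(-2*y) + (C1*sin(sqrt(3)*y) + C2*cos(sqrt(3)*y))*exp(y)


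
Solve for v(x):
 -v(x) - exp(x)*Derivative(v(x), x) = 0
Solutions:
 v(x) = C1*exp(exp(-x))


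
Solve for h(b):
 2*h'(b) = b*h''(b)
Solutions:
 h(b) = C1 + C2*b^3


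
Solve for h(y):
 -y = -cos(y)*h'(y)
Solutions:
 h(y) = C1 + Integral(y/cos(y), y)


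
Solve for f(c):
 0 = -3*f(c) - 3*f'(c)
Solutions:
 f(c) = C1*exp(-c)


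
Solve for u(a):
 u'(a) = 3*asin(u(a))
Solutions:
 Integral(1/asin(_y), (_y, u(a))) = C1 + 3*a


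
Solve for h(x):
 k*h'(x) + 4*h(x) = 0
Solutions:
 h(x) = C1*exp(-4*x/k)


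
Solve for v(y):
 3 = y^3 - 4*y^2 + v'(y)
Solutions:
 v(y) = C1 - y^4/4 + 4*y^3/3 + 3*y


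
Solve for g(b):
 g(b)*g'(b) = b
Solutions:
 g(b) = -sqrt(C1 + b^2)
 g(b) = sqrt(C1 + b^2)


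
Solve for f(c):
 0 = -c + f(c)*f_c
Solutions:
 f(c) = -sqrt(C1 + c^2)
 f(c) = sqrt(C1 + c^2)


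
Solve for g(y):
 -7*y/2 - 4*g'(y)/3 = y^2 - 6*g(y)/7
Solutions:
 g(y) = C1*exp(9*y/14) + 7*y^2/6 + 833*y/108 + 5831/486


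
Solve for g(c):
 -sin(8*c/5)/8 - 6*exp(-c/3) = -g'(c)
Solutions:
 g(c) = C1 - 5*cos(8*c/5)/64 - 18*exp(-c/3)


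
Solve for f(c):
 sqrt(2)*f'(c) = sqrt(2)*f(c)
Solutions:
 f(c) = C1*exp(c)


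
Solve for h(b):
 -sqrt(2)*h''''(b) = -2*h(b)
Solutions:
 h(b) = C1*exp(-2^(1/8)*b) + C2*exp(2^(1/8)*b) + C3*sin(2^(1/8)*b) + C4*cos(2^(1/8)*b)


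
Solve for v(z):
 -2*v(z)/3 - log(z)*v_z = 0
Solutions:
 v(z) = C1*exp(-2*li(z)/3)


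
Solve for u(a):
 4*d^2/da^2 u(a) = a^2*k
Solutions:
 u(a) = C1 + C2*a + a^4*k/48


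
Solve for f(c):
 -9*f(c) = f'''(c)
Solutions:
 f(c) = C3*exp(-3^(2/3)*c) + (C1*sin(3*3^(1/6)*c/2) + C2*cos(3*3^(1/6)*c/2))*exp(3^(2/3)*c/2)


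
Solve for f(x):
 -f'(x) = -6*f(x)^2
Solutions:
 f(x) = -1/(C1 + 6*x)


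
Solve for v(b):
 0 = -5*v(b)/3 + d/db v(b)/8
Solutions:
 v(b) = C1*exp(40*b/3)


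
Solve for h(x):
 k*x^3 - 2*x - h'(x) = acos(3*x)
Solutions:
 h(x) = C1 + k*x^4/4 - x^2 - x*acos(3*x) + sqrt(1 - 9*x^2)/3


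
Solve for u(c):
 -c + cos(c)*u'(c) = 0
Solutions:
 u(c) = C1 + Integral(c/cos(c), c)


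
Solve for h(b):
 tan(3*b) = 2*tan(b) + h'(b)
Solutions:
 h(b) = C1 + 2*log(cos(b)) - log(cos(3*b))/3


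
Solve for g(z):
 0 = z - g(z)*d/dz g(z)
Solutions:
 g(z) = -sqrt(C1 + z^2)
 g(z) = sqrt(C1 + z^2)


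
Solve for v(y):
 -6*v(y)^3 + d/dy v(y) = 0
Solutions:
 v(y) = -sqrt(2)*sqrt(-1/(C1 + 6*y))/2
 v(y) = sqrt(2)*sqrt(-1/(C1 + 6*y))/2
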